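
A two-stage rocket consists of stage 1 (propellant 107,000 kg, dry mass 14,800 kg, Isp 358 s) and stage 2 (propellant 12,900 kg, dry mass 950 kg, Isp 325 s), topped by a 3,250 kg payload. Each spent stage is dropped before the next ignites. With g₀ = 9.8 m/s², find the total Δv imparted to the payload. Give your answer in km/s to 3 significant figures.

Δv ≈ 9.63 km/s

Ignition mass of stage 1 = 107,000+14,800 + 12,900+950 + 3,250 = 138,900 kg.
Stage 1: m₀ = 138,900 kg, m_f = 138,900 − 107,000 = 31,900 kg; Δv = 358×9.8×ln(4.354) = 3508.4×1.4711 ≈ 5161 m/s.
Stage 2: m₀ = 17,100 kg, m_f = 17,100 − 12,900 = 4,200 kg; Δv = 325×9.8×ln(4.071) = 3185.0×1.4040 ≈ 4472 m/s.
Total Δv = 5161 + 4472 = 9633 m/s.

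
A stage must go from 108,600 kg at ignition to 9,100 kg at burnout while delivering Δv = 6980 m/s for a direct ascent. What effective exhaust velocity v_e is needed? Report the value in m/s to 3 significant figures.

ln(m₀/m_f) = ln(108600/9100) = ln(11.93) = 2.4794.
Rocket equation: v_e = Δv / ln(m₀/m_f) = 6980 / 2.4794 = 2815.2 m/s.

v_e ≈ 2820 m/s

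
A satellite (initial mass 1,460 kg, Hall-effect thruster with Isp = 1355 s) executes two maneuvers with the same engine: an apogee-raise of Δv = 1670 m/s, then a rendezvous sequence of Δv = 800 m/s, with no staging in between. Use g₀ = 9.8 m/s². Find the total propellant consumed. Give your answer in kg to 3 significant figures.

total propellant consumed ≈ 248 kg

v_e = Isp · g₀ = 1355 × 9.8 = 13279.0 m/s.
After the first burn: m = 1460 × exp(−1670/13279.0) = 1460 × 0.88182 = 1,287.46 kg.
After the second burn: m = 1,287.46 × exp(−800/13279.0) = 1,287.46 × 0.94153 = 1,212.18 kg.
Total propellant = m₀ − m_final = 1460 − 1,212.18 = 247.82 kg.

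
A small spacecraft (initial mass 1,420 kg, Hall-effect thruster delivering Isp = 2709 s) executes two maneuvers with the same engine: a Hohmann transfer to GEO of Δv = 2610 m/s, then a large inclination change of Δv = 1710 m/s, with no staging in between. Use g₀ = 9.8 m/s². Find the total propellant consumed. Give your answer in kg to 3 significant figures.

v_e = Isp · g₀ = 2709 × 9.8 = 26548.2 m/s.
After the first burn: m = 1420 × exp(−2610/26548.2) = 1420 × 0.90637 = 1,287.05 kg.
After the second burn: m = 1,287.05 × exp(−1710/26548.2) = 1,287.05 × 0.93762 = 1,206.76 kg.
Total propellant = m₀ − m_final = 1420 − 1,206.76 = 213.24 kg.

total propellant consumed ≈ 213 kg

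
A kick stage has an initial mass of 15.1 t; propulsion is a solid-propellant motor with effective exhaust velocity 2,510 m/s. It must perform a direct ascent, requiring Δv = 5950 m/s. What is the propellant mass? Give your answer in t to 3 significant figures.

propellant mass ≈ 13.7 t

m₀/m_f = exp(Δv / v_e) = exp(5950 / 2510.0) = exp(2.3705) = 10.7029.
m_f = 15.1 / 10.7029 = 1.41083 t, so propellant = m₀ − m_f = 15.1 − 1.41083 = 13.68917 t.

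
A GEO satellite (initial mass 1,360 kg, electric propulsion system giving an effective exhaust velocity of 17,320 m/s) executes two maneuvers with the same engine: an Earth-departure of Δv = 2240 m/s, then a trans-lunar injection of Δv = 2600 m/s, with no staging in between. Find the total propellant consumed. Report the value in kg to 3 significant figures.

total propellant consumed ≈ 332 kg

After the first burn: m = 1360 × exp(−2240/17320.0) = 1360 × 0.87868 = 1,195 kg.
After the second burn: m = 1,195 × exp(−2600/17320.0) = 1,195 × 0.86061 = 1,028.43 kg.
Total propellant = m₀ − m_final = 1360 − 1,028.43 = 331.57 kg.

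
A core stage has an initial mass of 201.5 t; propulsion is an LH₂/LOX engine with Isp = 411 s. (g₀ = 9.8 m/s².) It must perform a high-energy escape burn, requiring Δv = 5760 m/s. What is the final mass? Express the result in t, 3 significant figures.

v_e = Isp · g₀ = 411 × 9.8 = 4027.8 m/s.
By the Tsiolkovsky rocket equation, m₀/m_f = exp(Δv / v_e) = exp(5760 / 4027.8) = exp(1.4301) = 4.1790.
m_f = m₀ / 4.1790 = 201.5 / 4.1790 = 48.2173 t.

final mass ≈ 48.2 t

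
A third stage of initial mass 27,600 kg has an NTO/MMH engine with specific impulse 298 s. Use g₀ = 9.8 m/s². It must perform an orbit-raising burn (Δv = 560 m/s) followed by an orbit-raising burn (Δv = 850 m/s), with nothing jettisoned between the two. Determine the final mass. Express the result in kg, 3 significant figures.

final mass ≈ 17000 kg

v_e = Isp · g₀ = 298 × 9.8 = 2920.4 m/s.
After the first burn: m = 27600 × exp(−560/2920.4) = 27600 × 0.82551 = 22,784.1 kg.
After the second burn: m = 22,784.1 × exp(−850/2920.4) = 22,784.1 × 0.74747 = 17,030.4 kg.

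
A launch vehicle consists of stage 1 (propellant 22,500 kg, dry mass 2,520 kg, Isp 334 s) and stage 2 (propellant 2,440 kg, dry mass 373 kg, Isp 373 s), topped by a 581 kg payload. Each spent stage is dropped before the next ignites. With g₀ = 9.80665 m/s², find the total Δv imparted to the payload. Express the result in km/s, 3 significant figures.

Ignition mass of stage 1 = 22,500+2,520 + 2,440+373 + 581 = 28,414 kg.
Stage 1: m₀ = 28,414 kg, m_f = 28,414 − 22,500 = 5,914 kg; Δv = 334×9.80665×ln(4.805) = 3275.4×1.5696 ≈ 5141 m/s.
Stage 2: m₀ = 3,394 kg, m_f = 3,394 − 2,440 = 954 kg; Δv = 373×9.80665×ln(3.558) = 3657.9×1.2691 ≈ 4642 m/s.
Total Δv = 5141 + 4642 = 9783 m/s.

Δv ≈ 9.78 km/s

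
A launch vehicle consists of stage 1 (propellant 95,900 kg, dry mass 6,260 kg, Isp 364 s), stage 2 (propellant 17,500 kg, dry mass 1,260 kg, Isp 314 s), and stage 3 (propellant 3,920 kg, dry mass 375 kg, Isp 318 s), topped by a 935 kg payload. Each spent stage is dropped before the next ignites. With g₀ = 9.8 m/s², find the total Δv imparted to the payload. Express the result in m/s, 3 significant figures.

Ignition mass of stage 1 = 95,900+6,260 + 17,500+1,260 + 3,920+375 + 935 = 126,150 kg.
Stage 1: m₀ = 126,150 kg, m_f = 126,150 − 95,900 = 30,250 kg; Δv = 364×9.8×ln(4.17) = 3567.2×1.4280 ≈ 5094 m/s.
Stage 2: m₀ = 23,990 kg, m_f = 23,990 − 17,500 = 6,490 kg; Δv = 314×9.8×ln(3.696) = 3077.2×1.3074 ≈ 4023 m/s.
Stage 3: m₀ = 5,230 kg, m_f = 5,230 − 3,920 = 1,310 kg; Δv = 318×9.8×ln(3.992) = 3116.4×1.3844 ≈ 4314 m/s.
Total Δv = 5094 + 4023 + 4314 = 13431 m/s.

Δv ≈ 13400 m/s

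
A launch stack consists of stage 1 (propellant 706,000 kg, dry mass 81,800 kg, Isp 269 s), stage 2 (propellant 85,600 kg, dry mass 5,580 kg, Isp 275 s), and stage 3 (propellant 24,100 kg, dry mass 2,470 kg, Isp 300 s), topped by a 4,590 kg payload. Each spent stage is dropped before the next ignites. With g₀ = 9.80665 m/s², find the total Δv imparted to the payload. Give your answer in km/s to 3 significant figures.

Δv ≈ 11.6 km/s

Ignition mass of stage 1 = 706,000+81,800 + 85,600+5,580 + 24,100+2,470 + 4,590 = 910,140 kg.
Stage 1: m₀ = 910,140 kg, m_f = 910,140 − 706,000 = 204,140 kg; Δv = 269×9.80665×ln(4.458) = 2638.0×1.4948 ≈ 3943 m/s.
Stage 2: m₀ = 122,340 kg, m_f = 122,340 − 85,600 = 36,740 kg; Δv = 275×9.80665×ln(3.33) = 2696.8×1.2029 ≈ 3244 m/s.
Stage 3: m₀ = 31,160 kg, m_f = 31,160 − 24,100 = 7,060 kg; Δv = 300×9.80665×ln(4.414) = 2942.0×1.4847 ≈ 4368 m/s.
Total Δv = 3943 + 3244 + 4368 = 11555 m/s.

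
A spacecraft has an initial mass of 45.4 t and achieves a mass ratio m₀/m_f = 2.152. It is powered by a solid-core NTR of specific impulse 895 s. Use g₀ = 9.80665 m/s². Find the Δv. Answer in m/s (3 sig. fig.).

Δv ≈ 6730 m/s

v_e = Isp · g₀ = 895 × 9.80665 = 8777.0 m/s.
Rocket equation: Δv = v_e · ln(2.152) = 8777.0 × 0.7664 ≈ 6726.6 m/s.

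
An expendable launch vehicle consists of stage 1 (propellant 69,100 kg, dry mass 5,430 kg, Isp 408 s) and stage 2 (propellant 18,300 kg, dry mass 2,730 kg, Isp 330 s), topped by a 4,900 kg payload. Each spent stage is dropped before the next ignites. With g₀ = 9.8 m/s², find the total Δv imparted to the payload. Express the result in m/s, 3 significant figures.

Ignition mass of stage 1 = 69,100+5,430 + 18,300+2,730 + 4,900 = 100,460 kg.
Stage 1: m₀ = 100,460 kg, m_f = 100,460 − 69,100 = 31,360 kg; Δv = 408×9.8×ln(3.203) = 3998.4×1.1642 ≈ 4655 m/s.
Stage 2: m₀ = 25,930 kg, m_f = 25,930 − 18,300 = 7,630 kg; Δv = 330×9.8×ln(3.398) = 3234.0×1.2233 ≈ 3956 m/s.
Total Δv = 4655 + 3956 = 8611 m/s.

Δv ≈ 8610 m/s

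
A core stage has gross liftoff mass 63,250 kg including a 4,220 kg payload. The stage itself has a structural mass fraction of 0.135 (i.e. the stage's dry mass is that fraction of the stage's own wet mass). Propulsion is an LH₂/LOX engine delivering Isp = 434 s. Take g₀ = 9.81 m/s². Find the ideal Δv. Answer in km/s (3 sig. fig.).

Δv ≈ 7.01 km/s

Stage wet mass = m₀ − payload = 63,250 − 4,220 = 59,030 kg.
Stage dry mass = ε × stage wet mass = 0.135 × 59,030 = 7,969.05 kg.
Burnout mass m_f = stage dry + payload = 7,969.05 + 4,220 = 12,189.05 kg.
v_e = Isp · g₀ = 434 × 9.81 = 4257.5 m/s.
Using Δv = v_e ln(m₀/m_f): Δv = v_e · ln(63,250/12,189.05) = 4257.5 × ln(5.189) = 4257.5 × 1.6466 ≈ 7010 m/s.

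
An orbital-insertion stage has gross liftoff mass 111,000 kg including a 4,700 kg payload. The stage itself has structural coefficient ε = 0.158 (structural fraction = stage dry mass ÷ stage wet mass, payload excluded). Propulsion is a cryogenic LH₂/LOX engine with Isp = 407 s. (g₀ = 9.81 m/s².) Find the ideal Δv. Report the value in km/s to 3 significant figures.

Stage wet mass = m₀ − payload = 111,000 − 4,700 = 106,300 kg.
Stage dry mass = ε × stage wet mass = 0.158 × 106,300 = 16,795.4 kg.
Burnout mass m_f = stage dry + payload = 16,795.4 + 4,700 = 21,495.4 kg.
v_e = Isp · g₀ = 407 × 9.81 = 3992.7 m/s.
By the Tsiolkovsky rocket equation, Δv = v_e · ln(111,000/21,495.4) = 3992.7 × ln(5.164) = 3992.7 × 1.6417 ≈ 6555 m/s.

Δv ≈ 6.55 km/s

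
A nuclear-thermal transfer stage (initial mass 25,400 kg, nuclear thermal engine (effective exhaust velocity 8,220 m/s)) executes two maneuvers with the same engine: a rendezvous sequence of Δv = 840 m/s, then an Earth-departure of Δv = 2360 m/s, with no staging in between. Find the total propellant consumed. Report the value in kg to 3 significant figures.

total propellant consumed ≈ 8190 kg

After the first burn: m = 25400 × exp(−840/8220.0) = 25400 × 0.90286 = 22,932.6 kg.
After the second burn: m = 22,932.6 × exp(−2360/8220.0) = 22,932.6 × 0.75043 = 17,209.3 kg.
Total propellant = m₀ − m_final = 25400 − 17,209.3 = 8,190.7 kg.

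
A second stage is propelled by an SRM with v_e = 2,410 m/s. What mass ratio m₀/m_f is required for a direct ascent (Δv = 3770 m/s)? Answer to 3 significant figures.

mass ratio ≈ 4.78

m₀/m_f = exp(Δv / v_e) = exp(3770 / 2410.0) = exp(1.5643) = 4.7794.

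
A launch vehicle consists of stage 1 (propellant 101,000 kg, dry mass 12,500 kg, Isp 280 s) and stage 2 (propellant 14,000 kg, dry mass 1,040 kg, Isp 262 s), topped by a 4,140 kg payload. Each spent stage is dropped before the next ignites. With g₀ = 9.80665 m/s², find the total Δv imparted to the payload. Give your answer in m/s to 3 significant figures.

Ignition mass of stage 1 = 101,000+12,500 + 14,000+1,040 + 4,140 = 132,680 kg.
Stage 1: m₀ = 132,680 kg, m_f = 132,680 − 101,000 = 31,680 kg; Δv = 280×9.80665×ln(4.188) = 2745.9×1.4323 ≈ 3933 m/s.
Stage 2: m₀ = 19,180 kg, m_f = 19,180 − 14,000 = 5,180 kg; Δv = 262×9.80665×ln(3.703) = 2569.3×1.3091 ≈ 3363 m/s.
Total Δv = 3933 + 3363 = 7296 m/s.

Δv ≈ 7300 m/s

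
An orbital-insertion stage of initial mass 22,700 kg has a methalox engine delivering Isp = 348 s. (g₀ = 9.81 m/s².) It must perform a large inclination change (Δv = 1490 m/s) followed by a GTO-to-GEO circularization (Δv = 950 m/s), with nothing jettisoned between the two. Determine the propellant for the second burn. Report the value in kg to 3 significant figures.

v_e = Isp · g₀ = 348 × 9.81 = 3413.9 m/s.
After the first burn: m = 22700 × exp(−1490/3413.9) = 22700 × 0.64632 = 14,671.5 kg.
After the second burn: m = 14,671.5 × exp(−950/3413.9) = 14,671.5 × 0.75709 = 11,107.6 kg.
Second-burn propellant = 14,671.5 − 11,107.6 = 3,563.9 kg.

propellant for the second burn ≈ 3560 kg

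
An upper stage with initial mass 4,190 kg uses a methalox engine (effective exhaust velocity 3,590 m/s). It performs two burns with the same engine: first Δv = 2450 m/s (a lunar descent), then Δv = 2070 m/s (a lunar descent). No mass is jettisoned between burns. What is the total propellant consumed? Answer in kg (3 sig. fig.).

After the first burn: m = 4190 × exp(−2450/3590.0) = 4190 × 0.50538 = 2,117.54 kg.
After the second burn: m = 2,117.54 × exp(−2070/3590.0) = 2,117.54 × 0.56180 = 1,189.63 kg.
Total propellant = m₀ − m_final = 4190 − 1,189.63 = 3,000.37 kg.

total propellant consumed ≈ 3000 kg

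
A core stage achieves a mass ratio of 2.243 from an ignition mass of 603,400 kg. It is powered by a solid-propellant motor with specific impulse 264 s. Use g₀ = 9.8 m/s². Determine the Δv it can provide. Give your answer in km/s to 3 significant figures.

v_e = Isp · g₀ = 264 × 9.8 = 2587.2 m/s.
Δv = v_e · ln(2.243) = 2587.2 × 0.8078 ≈ 2090.0 m/s.

Δv ≈ 2.09 km/s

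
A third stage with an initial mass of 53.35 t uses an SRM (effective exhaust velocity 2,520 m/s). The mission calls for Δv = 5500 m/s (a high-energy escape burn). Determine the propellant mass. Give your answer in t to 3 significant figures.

propellant mass ≈ 47.3 t

Using Δv = v_e ln(m₀/m_f): m₀/m_f = exp(Δv / v_e) = exp(5500 / 2520.0) = exp(2.1825) = 8.8688.
m_f = 53.35 / 8.8688 = 6.01547 t, so propellant = m₀ − m_f = 53.35 − 6.01547 = 47.33453 t.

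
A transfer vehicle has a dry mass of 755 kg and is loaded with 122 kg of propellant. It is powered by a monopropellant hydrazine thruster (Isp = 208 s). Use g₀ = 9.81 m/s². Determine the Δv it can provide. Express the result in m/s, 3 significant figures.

v_e = Isp · g₀ = 208 × 9.81 = 2040.5 m/s.
m₀ = m_dry + m_prop = 755 + 122 = 877 kg.
Using Δv = v_e ln(m₀/m_f): Δv = v_e · ln(m₀/m_f) = 2040.5 × ln(1.162) = 2040.5 × 0.1498 ≈ 305.6 m/s.

Δv ≈ 306 m/s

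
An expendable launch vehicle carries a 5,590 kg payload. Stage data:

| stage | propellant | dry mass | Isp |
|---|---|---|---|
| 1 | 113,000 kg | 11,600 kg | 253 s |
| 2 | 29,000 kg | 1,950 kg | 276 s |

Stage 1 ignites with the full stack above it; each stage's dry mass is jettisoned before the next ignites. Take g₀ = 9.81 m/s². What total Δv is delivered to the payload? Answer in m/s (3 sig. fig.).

Δv ≈ 7270 m/s

Ignition mass of stage 1 = 113,000+11,600 + 29,000+1,950 + 5,590 = 161,140 kg.
Stage 1: m₀ = 161,140 kg, m_f = 161,140 − 113,000 = 48,140 kg; Δv = 253×9.81×ln(3.347) = 2481.9×1.2082 ≈ 2999 m/s.
Stage 2: m₀ = 36,540 kg, m_f = 36,540 − 29,000 = 7,540 kg; Δv = 276×9.81×ln(4.846) = 2707.6×1.5782 ≈ 4273 m/s.
Total Δv = 2999 + 4273 = 7272 m/s.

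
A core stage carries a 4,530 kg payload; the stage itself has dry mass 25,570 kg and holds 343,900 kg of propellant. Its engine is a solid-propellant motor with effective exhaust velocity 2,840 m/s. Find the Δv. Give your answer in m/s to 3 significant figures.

Δv ≈ 7160 m/s

m₀ = payload + dry + propellant = 4,530 + 25,570 + 343,900 = 374,000 kg.
m_f = payload + dry = 4,530 + 25,570 = 30,100 kg.
By the Tsiolkovsky rocket equation, Δv = v_e · ln(m₀/m_f) = 2840.0 × ln(12.43) = 2840.0 × 2.5197 ≈ 7156.0 m/s.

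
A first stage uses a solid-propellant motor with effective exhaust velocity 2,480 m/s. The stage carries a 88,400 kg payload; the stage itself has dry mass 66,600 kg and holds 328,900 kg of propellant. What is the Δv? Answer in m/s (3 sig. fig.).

m₀ = payload + dry + propellant = 88,400 + 66,600 + 328,900 = 483,900 kg.
m_f = payload + dry = 88,400 + 66,600 = 155,000 kg.
Δv = v_e · ln(m₀/m_f) = 2480.0 × ln(3.122) = 2480.0 × 1.1385 ≈ 2823.4 m/s.

Δv ≈ 2820 m/s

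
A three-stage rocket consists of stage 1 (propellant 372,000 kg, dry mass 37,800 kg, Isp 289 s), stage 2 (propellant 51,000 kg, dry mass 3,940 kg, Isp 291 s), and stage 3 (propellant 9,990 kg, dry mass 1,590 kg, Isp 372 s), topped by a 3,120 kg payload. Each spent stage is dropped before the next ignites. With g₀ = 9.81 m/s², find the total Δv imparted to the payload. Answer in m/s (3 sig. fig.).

Ignition mass of stage 1 = 372,000+37,800 + 51,000+3,940 + 9,990+1,590 + 3,120 = 479,440 kg.
Stage 1: m₀ = 479,440 kg, m_f = 479,440 − 372,000 = 107,440 kg; Δv = 289×9.81×ln(4.462) = 2835.1×1.4957 ≈ 4240 m/s.
Stage 2: m₀ = 69,640 kg, m_f = 69,640 − 51,000 = 18,640 kg; Δv = 291×9.81×ln(3.736) = 2854.7×1.3180 ≈ 3763 m/s.
Stage 3: m₀ = 14,700 kg, m_f = 14,700 − 9,990 = 4,710 kg; Δv = 372×9.81×ln(3.121) = 3649.3×1.1382 ≈ 4154 m/s.
Total Δv = 4240 + 3763 + 4154 = 12157 m/s.

Δv ≈ 12200 m/s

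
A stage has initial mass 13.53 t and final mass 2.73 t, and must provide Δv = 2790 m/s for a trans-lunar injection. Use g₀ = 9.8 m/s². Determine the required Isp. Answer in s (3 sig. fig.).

Isp ≈ 178 s

ln(m₀/m_f) = ln(13530/2730) = ln(4.956) = 1.6006.
Using Δv = v_e ln(m₀/m_f): v_e = Δv / ln(m₀/m_f) = 2790 / 1.6006 = 1743.1 m/s.
Isp = v_e / g₀ = 1743.1 / 9.8 = 177.9 s.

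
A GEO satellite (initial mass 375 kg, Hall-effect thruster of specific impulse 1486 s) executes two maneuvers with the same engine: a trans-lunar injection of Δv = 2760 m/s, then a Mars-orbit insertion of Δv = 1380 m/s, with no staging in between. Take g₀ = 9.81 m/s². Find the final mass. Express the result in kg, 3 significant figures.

final mass ≈ 282 kg

v_e = Isp · g₀ = 1486 × 9.81 = 14577.7 m/s.
After the first burn: m = 375 × exp(−2760/14577.7) = 375 × 0.82751 = 310.316 kg.
After the second burn: m = 310.316 × exp(−1380/14577.7) = 310.316 × 0.90968 = 282.288 kg.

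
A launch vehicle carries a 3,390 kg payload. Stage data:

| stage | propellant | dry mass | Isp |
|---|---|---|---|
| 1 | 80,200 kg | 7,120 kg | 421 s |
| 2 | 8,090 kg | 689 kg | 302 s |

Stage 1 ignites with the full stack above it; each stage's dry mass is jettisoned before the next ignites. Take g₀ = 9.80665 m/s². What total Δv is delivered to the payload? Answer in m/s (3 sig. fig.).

Δv ≈ 10000 m/s

Ignition mass of stage 1 = 80,200+7,120 + 8,090+689 + 3,390 = 99,489 kg.
Stage 1: m₀ = 99,489 kg, m_f = 99,489 − 80,200 = 19,289 kg; Δv = 421×9.80665×ln(5.158) = 4128.6×1.6405 ≈ 6773 m/s.
Stage 2: m₀ = 12,169 kg, m_f = 12,169 − 8,090 = 4,079 kg; Δv = 302×9.80665×ln(2.983) = 2961.6×1.0930 ≈ 3237 m/s.
Total Δv = 6773 + 3237 = 10010 m/s.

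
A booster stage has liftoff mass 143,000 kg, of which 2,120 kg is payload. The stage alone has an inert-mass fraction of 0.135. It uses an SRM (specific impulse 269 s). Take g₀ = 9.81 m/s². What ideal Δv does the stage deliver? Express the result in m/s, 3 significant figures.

Δv ≈ 5040 m/s

Stage wet mass = m₀ − payload = 143,000 − 2,120 = 140,880 kg.
Stage dry mass = ε × stage wet mass = 0.135 × 140,880 = 19,018.8 kg.
Burnout mass m_f = stage dry + payload = 19,018.8 + 2,120 = 21,138.8 kg.
v_e = Isp · g₀ = 269 × 9.81 = 2638.9 m/s.
Using Δv = v_e ln(m₀/m_f): Δv = v_e · ln(143,000/21,138.8) = 2638.9 × ln(6.765) = 2638.9 × 1.9117 ≈ 5045 m/s.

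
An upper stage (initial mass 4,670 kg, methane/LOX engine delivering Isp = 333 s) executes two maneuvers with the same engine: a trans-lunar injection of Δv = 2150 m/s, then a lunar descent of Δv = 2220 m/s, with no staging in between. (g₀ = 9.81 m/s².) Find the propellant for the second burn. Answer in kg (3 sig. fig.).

propellant for the second burn ≈ 1190 kg

v_e = Isp · g₀ = 333 × 9.81 = 3266.7 m/s.
After the first burn: m = 4670 × exp(−2150/3266.7) = 4670 × 0.51781 = 2,418.17 kg.
After the second burn: m = 2,418.17 × exp(−2220/3266.7) = 2,418.17 × 0.50683 = 1,225.6 kg.
Second-burn propellant = 2,418.17 − 1,225.6 = 1,192.57 kg.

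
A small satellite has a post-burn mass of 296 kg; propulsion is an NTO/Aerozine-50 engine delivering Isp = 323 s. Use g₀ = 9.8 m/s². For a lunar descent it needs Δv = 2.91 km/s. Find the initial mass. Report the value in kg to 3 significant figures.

v_e = Isp · g₀ = 323 × 9.8 = 3165.4 m/s.
Using Δv = v_e ln(m₀/m_f): m₀/m_f = exp(Δv / v_e) = exp(2910 / 3165.4) = exp(0.9193) = 2.5076.
m₀ = m_f × 2.5076 = 296 × 2.5076 = 742.25 kg.

initial mass ≈ 742 kg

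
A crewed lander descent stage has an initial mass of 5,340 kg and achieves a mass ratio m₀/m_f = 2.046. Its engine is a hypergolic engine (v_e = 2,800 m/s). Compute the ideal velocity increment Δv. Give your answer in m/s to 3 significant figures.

Δv = v_e · ln(2.046) = 2800.0 × 0.7159 ≈ 2004.5 m/s.

Δv ≈ 2000 m/s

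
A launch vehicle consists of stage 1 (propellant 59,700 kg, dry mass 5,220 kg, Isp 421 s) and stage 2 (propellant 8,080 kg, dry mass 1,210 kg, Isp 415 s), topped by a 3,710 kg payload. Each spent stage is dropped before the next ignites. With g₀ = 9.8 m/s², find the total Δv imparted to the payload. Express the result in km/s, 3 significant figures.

Δv ≈ 9.95 km/s

Ignition mass of stage 1 = 59,700+5,220 + 8,080+1,210 + 3,710 = 77,920 kg.
Stage 1: m₀ = 77,920 kg, m_f = 77,920 − 59,700 = 18,220 kg; Δv = 421×9.8×ln(4.277) = 4125.8×1.4532 ≈ 5995 m/s.
Stage 2: m₀ = 13,000 kg, m_f = 13,000 − 8,080 = 4,920 kg; Δv = 415×9.8×ln(2.642) = 4067.0×0.9716 ≈ 3952 m/s.
Total Δv = 5995 + 3952 = 9947 m/s.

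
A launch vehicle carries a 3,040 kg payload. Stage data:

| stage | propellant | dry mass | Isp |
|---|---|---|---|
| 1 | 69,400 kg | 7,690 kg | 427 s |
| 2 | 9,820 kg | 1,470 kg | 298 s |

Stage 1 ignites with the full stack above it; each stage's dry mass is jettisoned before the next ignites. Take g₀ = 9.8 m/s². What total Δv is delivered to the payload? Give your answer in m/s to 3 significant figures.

Δv ≈ 9330 m/s

Ignition mass of stage 1 = 69,400+7,690 + 9,820+1,470 + 3,040 = 91,420 kg.
Stage 1: m₀ = 91,420 kg, m_f = 91,420 − 69,400 = 22,020 kg; Δv = 427×9.8×ln(4.152) = 4184.6×1.4235 ≈ 5957 m/s.
Stage 2: m₀ = 14,330 kg, m_f = 14,330 − 9,820 = 4,510 kg; Δv = 298×9.8×ln(3.177) = 2920.4×1.1561 ≈ 3376 m/s.
Total Δv = 5957 + 3376 = 9333 m/s.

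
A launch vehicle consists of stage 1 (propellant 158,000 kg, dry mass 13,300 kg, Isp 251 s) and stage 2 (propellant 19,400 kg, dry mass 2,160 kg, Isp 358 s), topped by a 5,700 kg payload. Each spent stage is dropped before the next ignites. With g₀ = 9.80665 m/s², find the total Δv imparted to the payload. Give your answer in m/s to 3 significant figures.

Ignition mass of stage 1 = 158,000+13,300 + 19,400+2,160 + 5,700 = 198,560 kg.
Stage 1: m₀ = 198,560 kg, m_f = 198,560 − 158,000 = 40,560 kg; Δv = 251×9.80665×ln(4.895) = 2461.5×1.5883 ≈ 3910 m/s.
Stage 2: m₀ = 27,260 kg, m_f = 27,260 − 19,400 = 7,860 kg; Δv = 358×9.80665×ln(3.468) = 3510.8×1.2436 ≈ 4366 m/s.
Total Δv = 3910 + 4366 = 8276 m/s.

Δv ≈ 8280 m/s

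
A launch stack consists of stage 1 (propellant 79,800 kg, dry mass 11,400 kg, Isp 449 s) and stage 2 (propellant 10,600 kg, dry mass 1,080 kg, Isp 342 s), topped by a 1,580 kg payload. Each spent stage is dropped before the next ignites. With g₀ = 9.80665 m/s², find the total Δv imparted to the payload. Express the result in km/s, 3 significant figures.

Δv ≈ 11.7 km/s

Ignition mass of stage 1 = 79,800+11,400 + 10,600+1,080 + 1,580 = 104,460 kg.
Stage 1: m₀ = 104,460 kg, m_f = 104,460 − 79,800 = 24,660 kg; Δv = 449×9.80665×ln(4.236) = 4403.2×1.4436 ≈ 6357 m/s.
Stage 2: m₀ = 13,260 kg, m_f = 13,260 − 10,600 = 2,660 kg; Δv = 342×9.80665×ln(4.985) = 3353.9×1.6064 ≈ 5388 m/s.
Total Δv = 6357 + 5388 = 11745 m/s.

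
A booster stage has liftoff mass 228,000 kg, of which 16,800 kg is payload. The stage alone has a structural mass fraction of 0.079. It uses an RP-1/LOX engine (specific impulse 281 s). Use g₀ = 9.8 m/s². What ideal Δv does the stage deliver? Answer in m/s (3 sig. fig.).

Stage wet mass = m₀ − payload = 228,000 − 16,800 = 211,200 kg.
Stage dry mass = ε × stage wet mass = 0.079 × 211,200 = 16,684.8 kg.
Burnout mass m_f = stage dry + payload = 16,684.8 + 16,800 = 33,484.8 kg.
v_e = Isp · g₀ = 281 × 9.8 = 2753.8 m/s.
By the Tsiolkovsky rocket equation, Δv = v_e · ln(228,000/33,484.8) = 2753.8 × ln(6.809) = 2753.8 × 1.9183 ≈ 5282 m/s.

Δv ≈ 5280 m/s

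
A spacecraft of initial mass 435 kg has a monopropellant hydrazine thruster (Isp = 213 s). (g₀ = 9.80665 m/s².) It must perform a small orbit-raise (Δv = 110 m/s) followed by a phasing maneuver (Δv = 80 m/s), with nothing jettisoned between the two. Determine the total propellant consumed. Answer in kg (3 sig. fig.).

total propellant consumed ≈ 37.8 kg

v_e = Isp · g₀ = 213 × 9.80665 = 2088.8 m/s.
After the first burn: m = 435 × exp(−110/2088.8) = 435 × 0.94870 = 412.685 kg.
After the second burn: m = 412.685 × exp(−80/2088.8) = 412.685 × 0.96242 = 397.176 kg.
Total propellant = m₀ − m_final = 435 − 397.176 = 37.824 kg.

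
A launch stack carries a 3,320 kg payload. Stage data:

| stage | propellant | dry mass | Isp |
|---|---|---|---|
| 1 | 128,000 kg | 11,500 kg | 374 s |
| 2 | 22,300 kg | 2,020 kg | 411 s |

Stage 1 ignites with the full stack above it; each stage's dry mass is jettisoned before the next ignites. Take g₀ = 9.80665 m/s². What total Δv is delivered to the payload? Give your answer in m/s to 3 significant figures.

Ignition mass of stage 1 = 128,000+11,500 + 22,300+2,020 + 3,320 = 167,140 kg.
Stage 1: m₀ = 167,140 kg, m_f = 167,140 − 128,000 = 39,140 kg; Δv = 374×9.80665×ln(4.27) = 3667.7×1.4517 ≈ 5324 m/s.
Stage 2: m₀ = 27,640 kg, m_f = 27,640 − 22,300 = 5,340 kg; Δv = 411×9.80665×ln(5.176) = 4030.5×1.6440 ≈ 6626 m/s.
Total Δv = 5324 + 6626 = 11950 m/s.

Δv ≈ 12000 m/s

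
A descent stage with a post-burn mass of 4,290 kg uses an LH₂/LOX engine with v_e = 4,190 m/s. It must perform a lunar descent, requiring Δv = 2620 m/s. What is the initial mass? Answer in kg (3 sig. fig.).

m₀/m_f = exp(Δv / v_e) = exp(2620 / 4190.0) = exp(0.6253) = 1.8688.
m₀ = m_f × 1.8688 = 4,290 × 1.8688 = 8,017.15 kg.

initial mass ≈ 8020 kg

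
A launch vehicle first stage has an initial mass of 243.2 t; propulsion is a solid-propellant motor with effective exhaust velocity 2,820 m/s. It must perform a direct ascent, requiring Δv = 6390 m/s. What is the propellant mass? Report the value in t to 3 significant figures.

propellant mass ≈ 218 t

Rocket equation: m₀/m_f = exp(Δv / v_e) = exp(6390 / 2820.0) = exp(2.2660) = 9.6404.
m_f = 243.2 / 9.6404 = 25.2272 t, so propellant = m₀ − m_f = 243.2 − 25.2272 = 217.9728 t.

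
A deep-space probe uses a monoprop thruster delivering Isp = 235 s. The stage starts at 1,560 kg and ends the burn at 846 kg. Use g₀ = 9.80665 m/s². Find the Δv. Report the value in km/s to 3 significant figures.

Δv ≈ 1.41 km/s

v_e = Isp · g₀ = 235 × 9.80665 = 2304.6 m/s.
Δv = v_e · ln(m₀/m_f) = 2304.6 × ln(1.844) = 2304.6 × 0.6119 ≈ 1410.2 m/s.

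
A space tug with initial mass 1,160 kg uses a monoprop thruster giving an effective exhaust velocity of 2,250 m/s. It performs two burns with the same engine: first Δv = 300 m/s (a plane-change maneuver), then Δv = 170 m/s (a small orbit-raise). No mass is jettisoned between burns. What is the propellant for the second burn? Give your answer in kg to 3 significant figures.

propellant for the second burn ≈ 73.9 kg

After the first burn: m = 1160 × exp(−300/2250.0) = 1160 × 0.87517 = 1,015.2 kg.
After the second burn: m = 1,015.2 × exp(−170/2250.0) = 1,015.2 × 0.92723 = 941.324 kg.
Second-burn propellant = 1,015.2 − 941.324 = 73.876 kg.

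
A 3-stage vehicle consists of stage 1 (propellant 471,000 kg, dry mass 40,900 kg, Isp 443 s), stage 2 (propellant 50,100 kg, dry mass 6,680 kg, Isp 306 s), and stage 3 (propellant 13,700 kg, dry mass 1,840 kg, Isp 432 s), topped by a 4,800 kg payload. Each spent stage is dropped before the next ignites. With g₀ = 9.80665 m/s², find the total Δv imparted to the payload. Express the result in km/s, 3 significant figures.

Ignition mass of stage 1 = 471,000+40,900 + 50,100+6,680 + 13,700+1,840 + 4,800 = 589,020 kg.
Stage 1: m₀ = 589,020 kg, m_f = 589,020 − 471,000 = 118,020 kg; Δv = 443×9.80665×ln(4.991) = 4344.3×1.6076 ≈ 6984 m/s.
Stage 2: m₀ = 77,120 kg, m_f = 77,120 − 50,100 = 27,020 kg; Δv = 306×9.80665×ln(2.854) = 3000.8×1.0488 ≈ 3147 m/s.
Stage 3: m₀ = 20,340 kg, m_f = 20,340 − 13,700 = 6,640 kg; Δv = 432×9.80665×ln(3.063) = 4236.5×1.1195 ≈ 4743 m/s.
Total Δv = 6984 + 3147 + 4743 = 14874 m/s.

Δv ≈ 14.9 km/s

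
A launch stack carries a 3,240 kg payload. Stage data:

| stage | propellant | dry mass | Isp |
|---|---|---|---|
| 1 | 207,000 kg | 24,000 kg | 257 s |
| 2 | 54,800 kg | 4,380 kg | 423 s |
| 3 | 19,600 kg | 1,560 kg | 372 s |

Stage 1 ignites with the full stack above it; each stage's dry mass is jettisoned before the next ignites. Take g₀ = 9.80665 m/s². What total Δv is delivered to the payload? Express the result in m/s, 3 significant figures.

Ignition mass of stage 1 = 207,000+24,000 + 54,800+4,380 + 19,600+1,560 + 3,240 = 314,580 kg.
Stage 1: m₀ = 314,580 kg, m_f = 314,580 − 207,000 = 107,580 kg; Δv = 257×9.80665×ln(2.924) = 2520.3×1.0730 ≈ 2704 m/s.
Stage 2: m₀ = 83,580 kg, m_f = 83,580 − 54,800 = 28,780 kg; Δv = 423×9.80665×ln(2.904) = 4148.2×1.0661 ≈ 4423 m/s.
Stage 3: m₀ = 24,400 kg, m_f = 24,400 − 19,600 = 4,800 kg; Δv = 372×9.80665×ln(5.083) = 3648.1×1.6260 ≈ 5932 m/s.
Total Δv = 2704 + 4423 + 5932 = 13059 m/s.

Δv ≈ 13100 m/s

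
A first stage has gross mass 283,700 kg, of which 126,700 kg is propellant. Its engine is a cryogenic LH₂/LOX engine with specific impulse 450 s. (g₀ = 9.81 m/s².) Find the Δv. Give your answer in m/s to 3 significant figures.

v_e = Isp · g₀ = 450 × 9.81 = 4414.5 m/s.
m_f = m₀ − m_prop = 283,700 − 126,700 = 157,000 kg.
Δv = v_e · ln(m₀/m_f) = 4414.5 × ln(1.807) = 4414.5 × 0.5917 ≈ 2611.9 m/s.

Δv ≈ 2610 m/s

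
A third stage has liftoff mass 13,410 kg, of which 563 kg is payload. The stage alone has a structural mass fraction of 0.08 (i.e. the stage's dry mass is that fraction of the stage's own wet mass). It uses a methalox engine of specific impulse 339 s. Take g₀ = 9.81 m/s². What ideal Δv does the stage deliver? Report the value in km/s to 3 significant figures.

Δv ≈ 7.09 km/s

Stage wet mass = m₀ − payload = 13,410 − 563 = 12,847 kg.
Stage dry mass = ε × stage wet mass = 0.08 × 12,847 = 1,027.76 kg.
Burnout mass m_f = stage dry + payload = 1,027.76 + 563 = 1,590.76 kg.
v_e = Isp · g₀ = 339 × 9.81 = 3325.6 m/s.
Δv = v_e · ln(13,410/1,590.76) = 3325.6 × ln(8.43) = 3325.6 × 2.1318 ≈ 7089 m/s.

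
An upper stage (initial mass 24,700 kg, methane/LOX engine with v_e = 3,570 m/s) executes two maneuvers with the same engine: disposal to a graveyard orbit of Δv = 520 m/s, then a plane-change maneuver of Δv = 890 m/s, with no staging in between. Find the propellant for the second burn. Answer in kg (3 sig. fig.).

After the first burn: m = 24700 × exp(−520/3570.0) = 24700 × 0.86445 = 21,351.9 kg.
After the second burn: m = 21,351.9 × exp(−890/3570.0) = 21,351.9 × 0.77935 = 16,640.6 kg.
Second-burn propellant = 21,351.9 − 16,640.6 = 4,711.3 kg.

propellant for the second burn ≈ 4710 kg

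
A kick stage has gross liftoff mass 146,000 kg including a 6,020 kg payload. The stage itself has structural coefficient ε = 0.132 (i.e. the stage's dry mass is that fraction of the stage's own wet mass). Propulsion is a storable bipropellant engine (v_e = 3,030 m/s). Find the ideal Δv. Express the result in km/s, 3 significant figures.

Stage wet mass = m₀ − payload = 146,000 − 6,020 = 139,980 kg.
Stage dry mass = ε × stage wet mass = 0.132 × 139,980 = 18,477.4 kg.
Burnout mass m_f = stage dry + payload = 18,477.4 + 6,020 = 24,497.4 kg.
Δv = v_e · ln(146,000/24,497.4) = 3030.0 × ln(5.96) = 3030.0 × 1.7850 ≈ 5409 m/s.

Δv ≈ 5.41 km/s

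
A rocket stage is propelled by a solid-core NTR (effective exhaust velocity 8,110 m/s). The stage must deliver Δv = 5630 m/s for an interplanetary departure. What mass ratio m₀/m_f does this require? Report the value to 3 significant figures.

m₀/m_f = exp(Δv / v_e) = exp(5630 / 8110.0) = exp(0.6942) = 2.0021.

mass ratio ≈ 2.00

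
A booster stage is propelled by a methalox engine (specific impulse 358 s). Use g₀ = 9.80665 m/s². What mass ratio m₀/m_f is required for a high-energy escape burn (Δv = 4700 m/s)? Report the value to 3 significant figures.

v_e = Isp · g₀ = 358 × 9.80665 = 3510.8 m/s.
m₀/m_f = exp(Δv / v_e) = exp(4700 / 3510.8) = exp(1.3387) = 3.8142.

mass ratio ≈ 3.81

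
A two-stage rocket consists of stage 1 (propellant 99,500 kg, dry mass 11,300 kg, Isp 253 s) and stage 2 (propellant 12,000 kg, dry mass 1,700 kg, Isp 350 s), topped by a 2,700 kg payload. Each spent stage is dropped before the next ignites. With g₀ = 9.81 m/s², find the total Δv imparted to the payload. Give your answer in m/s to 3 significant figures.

Ignition mass of stage 1 = 99,500+11,300 + 12,000+1,700 + 2,700 = 127,200 kg.
Stage 1: m₀ = 127,200 kg, m_f = 127,200 − 99,500 = 27,700 kg; Δv = 253×9.81×ln(4.592) = 2481.9×1.5243 ≈ 3783 m/s.
Stage 2: m₀ = 16,400 kg, m_f = 16,400 − 12,000 = 4,400 kg; Δv = 350×9.81×ln(3.727) = 3433.5×1.3157 ≈ 4517 m/s.
Total Δv = 3783 + 4517 = 8300 m/s.

Δv ≈ 8300 m/s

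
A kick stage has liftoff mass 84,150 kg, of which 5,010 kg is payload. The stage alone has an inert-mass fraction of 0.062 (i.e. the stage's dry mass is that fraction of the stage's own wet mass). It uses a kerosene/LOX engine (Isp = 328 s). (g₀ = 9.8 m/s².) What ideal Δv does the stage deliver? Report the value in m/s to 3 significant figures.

Δv ≈ 6870 m/s

Stage wet mass = m₀ − payload = 84,150 − 5,010 = 79,140 kg.
Stage dry mass = ε × stage wet mass = 0.062 × 79,140 = 4,906.68 kg.
Burnout mass m_f = stage dry + payload = 4,906.68 + 5,010 = 9,916.68 kg.
v_e = Isp · g₀ = 328 × 9.8 = 3214.4 m/s.
Δv = v_e · ln(84,150/9,916.68) = 3214.4 × ln(8.486) = 3214.4 × 2.1384 ≈ 6874 m/s.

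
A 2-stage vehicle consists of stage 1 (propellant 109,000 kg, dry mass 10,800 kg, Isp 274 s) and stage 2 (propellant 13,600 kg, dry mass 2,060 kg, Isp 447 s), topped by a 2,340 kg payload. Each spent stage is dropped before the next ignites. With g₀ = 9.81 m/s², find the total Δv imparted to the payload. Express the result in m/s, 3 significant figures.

Δv ≈ 10400 m/s

Ignition mass of stage 1 = 109,000+10,800 + 13,600+2,060 + 2,340 = 137,800 kg.
Stage 1: m₀ = 137,800 kg, m_f = 137,800 − 109,000 = 28,800 kg; Δv = 274×9.81×ln(4.785) = 2687.9×1.5654 ≈ 4208 m/s.
Stage 2: m₀ = 18,000 kg, m_f = 18,000 − 13,600 = 4,400 kg; Δv = 447×9.81×ln(4.091) = 4385.1×1.4088 ≈ 6178 m/s.
Total Δv = 4208 + 6178 = 10386 m/s.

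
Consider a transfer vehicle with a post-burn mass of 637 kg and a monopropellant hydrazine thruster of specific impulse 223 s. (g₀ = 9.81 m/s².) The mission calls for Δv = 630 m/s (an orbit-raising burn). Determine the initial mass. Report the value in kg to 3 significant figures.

initial mass ≈ 850 kg

v_e = Isp · g₀ = 223 × 9.81 = 2187.6 m/s.
By the Tsiolkovsky rocket equation, m₀/m_f = exp(Δv / v_e) = exp(630 / 2187.6) = exp(0.2880) = 1.3337.
m₀ = m_f × 1.3337 = 637 × 1.3337 = 849.567 kg.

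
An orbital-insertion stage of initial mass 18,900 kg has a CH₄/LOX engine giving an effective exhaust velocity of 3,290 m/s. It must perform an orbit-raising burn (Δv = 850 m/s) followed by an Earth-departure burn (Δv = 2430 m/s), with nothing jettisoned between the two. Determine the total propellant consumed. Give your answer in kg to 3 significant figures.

total propellant consumed ≈ 11900 kg

After the first burn: m = 18900 × exp(−850/3290.0) = 18900 × 0.77232 = 14,596.8 kg.
After the second burn: m = 14,596.8 × exp(−2430/3290.0) = 14,596.8 × 0.47778 = 6,974.06 kg.
Total propellant = m₀ − m_final = 18900 − 6,974.06 = 11,925.94 kg.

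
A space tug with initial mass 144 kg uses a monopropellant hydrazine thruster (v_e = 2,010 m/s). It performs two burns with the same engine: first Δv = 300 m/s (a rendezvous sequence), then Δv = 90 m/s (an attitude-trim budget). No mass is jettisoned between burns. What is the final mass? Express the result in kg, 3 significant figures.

final mass ≈ 119 kg

After the first burn: m = 144 × exp(−300/2010.0) = 144 × 0.86135 = 124.034 kg.
After the second burn: m = 124.034 × exp(−90/2010.0) = 124.034 × 0.95621 = 118.603 kg.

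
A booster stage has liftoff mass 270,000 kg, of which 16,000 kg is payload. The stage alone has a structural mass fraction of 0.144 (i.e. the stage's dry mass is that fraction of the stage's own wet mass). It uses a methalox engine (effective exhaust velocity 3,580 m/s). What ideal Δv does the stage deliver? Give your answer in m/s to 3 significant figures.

Stage wet mass = m₀ − payload = 270,000 − 16,000 = 254,000 kg.
Stage dry mass = ε × stage wet mass = 0.144 × 254,000 = 36,576 kg.
Burnout mass m_f = stage dry + payload = 36,576 + 16,000 = 52,576 kg.
By the Tsiolkovsky rocket equation, Δv = v_e · ln(270,000/52,576) = 3580.0 × ln(5.135) = 3580.0 × 1.6362 ≈ 5857 m/s.

Δv ≈ 5860 m/s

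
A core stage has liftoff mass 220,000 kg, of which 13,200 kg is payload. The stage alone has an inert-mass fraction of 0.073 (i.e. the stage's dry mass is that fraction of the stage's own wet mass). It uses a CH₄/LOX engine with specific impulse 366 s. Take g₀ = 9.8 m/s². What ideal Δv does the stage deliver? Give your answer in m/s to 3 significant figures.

Stage wet mass = m₀ − payload = 220,000 − 13,200 = 206,800 kg.
Stage dry mass = ε × stage wet mass = 0.073 × 206,800 = 15,096.4 kg.
Burnout mass m_f = stage dry + payload = 15,096.4 + 13,200 = 28,296.4 kg.
v_e = Isp · g₀ = 366 × 9.8 = 3586.8 m/s.
From the ideal rocket equation, Δv = v_e · ln(220,000/28,296.4) = 3586.8 × ln(7.775) = 3586.8 × 2.0509 ≈ 7356 m/s.

Δv ≈ 7360 m/s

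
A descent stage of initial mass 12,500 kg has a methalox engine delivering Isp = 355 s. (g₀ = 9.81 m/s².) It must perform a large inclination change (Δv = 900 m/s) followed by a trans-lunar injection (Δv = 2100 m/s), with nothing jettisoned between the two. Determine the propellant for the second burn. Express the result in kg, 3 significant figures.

v_e = Isp · g₀ = 355 × 9.81 = 3482.6 m/s.
After the first burn: m = 12500 × exp(−900/3482.6) = 12500 × 0.77226 = 9,653.25 kg.
After the second burn: m = 9,653.25 × exp(−2100/3482.6) = 9,653.25 × 0.54716 = 5,281.87 kg.
Second-burn propellant = 9,653.25 − 5,281.87 = 4,371.38 kg.

propellant for the second burn ≈ 4370 kg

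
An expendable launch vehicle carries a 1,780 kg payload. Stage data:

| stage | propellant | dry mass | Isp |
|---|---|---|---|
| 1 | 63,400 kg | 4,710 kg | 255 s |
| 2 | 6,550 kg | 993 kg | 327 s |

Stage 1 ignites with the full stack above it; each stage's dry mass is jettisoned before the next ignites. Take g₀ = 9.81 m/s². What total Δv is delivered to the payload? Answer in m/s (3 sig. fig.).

Δv ≈ 8160 m/s

Ignition mass of stage 1 = 63,400+4,710 + 6,550+993 + 1,780 = 77,433 kg.
Stage 1: m₀ = 77,433 kg, m_f = 77,433 − 63,400 = 14,033 kg; Δv = 255×9.81×ln(5.518) = 2501.6×1.7080 ≈ 4273 m/s.
Stage 2: m₀ = 9,323 kg, m_f = 9,323 − 6,550 = 2,773 kg; Δv = 327×9.81×ln(3.362) = 3207.9×1.2126 ≈ 3890 m/s.
Total Δv = 4273 + 3890 = 8163 m/s.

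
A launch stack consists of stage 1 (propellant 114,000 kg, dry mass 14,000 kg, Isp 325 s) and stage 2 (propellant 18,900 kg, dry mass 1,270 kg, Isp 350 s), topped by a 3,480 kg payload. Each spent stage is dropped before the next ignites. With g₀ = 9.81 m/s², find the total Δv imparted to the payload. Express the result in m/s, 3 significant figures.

Δv ≈ 9950 m/s

Ignition mass of stage 1 = 114,000+14,000 + 18,900+1,270 + 3,480 = 151,650 kg.
Stage 1: m₀ = 151,650 kg, m_f = 151,650 − 114,000 = 37,650 kg; Δv = 325×9.81×ln(4.028) = 3188.2×1.3932 ≈ 4442 m/s.
Stage 2: m₀ = 23,650 kg, m_f = 23,650 − 18,900 = 4,750 kg; Δv = 350×9.81×ln(4.979) = 3433.5×1.6052 ≈ 5512 m/s.
Total Δv = 4442 + 5512 = 9954 m/s.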